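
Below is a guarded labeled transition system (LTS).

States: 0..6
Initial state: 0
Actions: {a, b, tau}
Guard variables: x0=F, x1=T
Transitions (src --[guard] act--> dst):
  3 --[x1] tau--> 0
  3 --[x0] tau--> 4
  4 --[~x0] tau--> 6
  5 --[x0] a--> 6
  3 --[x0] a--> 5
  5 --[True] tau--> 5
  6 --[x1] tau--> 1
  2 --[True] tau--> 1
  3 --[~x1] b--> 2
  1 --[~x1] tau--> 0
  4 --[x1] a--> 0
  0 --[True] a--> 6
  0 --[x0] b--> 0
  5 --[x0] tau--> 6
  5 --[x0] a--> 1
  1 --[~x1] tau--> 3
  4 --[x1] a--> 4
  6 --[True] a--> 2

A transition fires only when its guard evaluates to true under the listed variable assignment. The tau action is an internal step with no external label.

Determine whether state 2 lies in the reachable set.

Guard filter leaves 9 enabled edge(s).
L0 = {0}
L1 = {6}  total {0,6}
L2 = {1,2}  total {0,1,2,6}
R = {0,1,2,6}
witness 2: a·a

Answer: REACHABLE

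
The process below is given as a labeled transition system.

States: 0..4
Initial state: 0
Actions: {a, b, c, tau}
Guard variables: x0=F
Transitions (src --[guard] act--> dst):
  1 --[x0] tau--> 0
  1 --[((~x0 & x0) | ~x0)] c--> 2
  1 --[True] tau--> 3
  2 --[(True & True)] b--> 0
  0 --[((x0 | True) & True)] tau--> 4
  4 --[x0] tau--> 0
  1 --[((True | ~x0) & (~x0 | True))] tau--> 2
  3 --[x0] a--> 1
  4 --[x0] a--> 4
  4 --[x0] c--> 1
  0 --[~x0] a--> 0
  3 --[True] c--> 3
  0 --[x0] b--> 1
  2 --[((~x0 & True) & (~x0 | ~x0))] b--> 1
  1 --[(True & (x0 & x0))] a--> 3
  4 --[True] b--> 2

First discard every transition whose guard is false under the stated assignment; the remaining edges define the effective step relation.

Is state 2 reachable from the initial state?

After dropping false guards: 9 live edges.
depth 0: {0}
depth 1: {4}  cumulative {0,4}
depth 2: {2}  cumulative {0,2,4}
depth 3: {1}  cumulative {0,1,2,4}
depth 4: {3}  cumulative {0,1,2,3,4}
R = {0,1,2,3,4}
trace reaching 2: tau·b

Answer: REACHABLE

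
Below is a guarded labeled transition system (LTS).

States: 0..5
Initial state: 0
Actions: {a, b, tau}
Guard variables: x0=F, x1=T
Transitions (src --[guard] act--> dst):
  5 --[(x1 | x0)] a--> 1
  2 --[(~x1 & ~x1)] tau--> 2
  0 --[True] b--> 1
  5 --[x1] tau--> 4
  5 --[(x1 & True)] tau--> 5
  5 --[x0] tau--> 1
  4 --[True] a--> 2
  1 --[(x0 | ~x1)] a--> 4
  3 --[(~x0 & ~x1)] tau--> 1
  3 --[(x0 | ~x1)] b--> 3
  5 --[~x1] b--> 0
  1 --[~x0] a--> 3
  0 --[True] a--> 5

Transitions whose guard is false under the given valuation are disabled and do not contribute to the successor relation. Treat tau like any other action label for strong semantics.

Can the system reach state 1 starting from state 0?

After dropping false guards: 7 live edges.
L0 = {0}
L1 = {1,5}  total {0,1,5}
L2 = {3,4}  total {0,1,3,4,5}
L3 = {2}  total {0,1,2,3,4,5}
Reach set: {0,1,2,3,4,5}
trace reaching 1: b

Answer: REACHABLE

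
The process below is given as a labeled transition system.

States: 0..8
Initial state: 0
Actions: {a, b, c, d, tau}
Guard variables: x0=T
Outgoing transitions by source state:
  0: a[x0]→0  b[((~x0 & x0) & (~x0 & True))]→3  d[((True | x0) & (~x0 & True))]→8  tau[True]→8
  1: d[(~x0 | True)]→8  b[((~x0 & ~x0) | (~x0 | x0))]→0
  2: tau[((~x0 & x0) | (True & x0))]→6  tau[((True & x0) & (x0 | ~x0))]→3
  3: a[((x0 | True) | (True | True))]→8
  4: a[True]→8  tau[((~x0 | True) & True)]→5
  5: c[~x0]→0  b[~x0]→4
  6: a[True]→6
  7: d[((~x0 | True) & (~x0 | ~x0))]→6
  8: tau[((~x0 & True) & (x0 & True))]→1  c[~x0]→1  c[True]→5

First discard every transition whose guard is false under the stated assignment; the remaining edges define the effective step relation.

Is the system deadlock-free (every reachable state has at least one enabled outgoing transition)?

Reach set: {0,5,8}
  0: a→0  tau→8  [2 out]
  5: ∅  [STUCK]
  8: c→5  [1 out]
trace reaching 5: tau·c

Answer: DEADLOCK at state 5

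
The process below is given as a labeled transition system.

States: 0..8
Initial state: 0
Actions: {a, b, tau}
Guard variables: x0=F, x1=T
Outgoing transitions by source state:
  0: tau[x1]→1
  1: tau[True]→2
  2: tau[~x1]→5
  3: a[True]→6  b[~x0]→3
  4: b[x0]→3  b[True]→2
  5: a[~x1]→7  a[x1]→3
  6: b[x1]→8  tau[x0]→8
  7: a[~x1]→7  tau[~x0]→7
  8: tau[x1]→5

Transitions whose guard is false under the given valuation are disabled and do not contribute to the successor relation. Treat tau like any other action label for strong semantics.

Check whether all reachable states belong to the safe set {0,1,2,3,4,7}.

Answer: INVARIANT HOLDS

Working:
Safe = {0,1,2,3,4,7}
R = {0,1,2}
  0: safe
  1: safe
  2: safe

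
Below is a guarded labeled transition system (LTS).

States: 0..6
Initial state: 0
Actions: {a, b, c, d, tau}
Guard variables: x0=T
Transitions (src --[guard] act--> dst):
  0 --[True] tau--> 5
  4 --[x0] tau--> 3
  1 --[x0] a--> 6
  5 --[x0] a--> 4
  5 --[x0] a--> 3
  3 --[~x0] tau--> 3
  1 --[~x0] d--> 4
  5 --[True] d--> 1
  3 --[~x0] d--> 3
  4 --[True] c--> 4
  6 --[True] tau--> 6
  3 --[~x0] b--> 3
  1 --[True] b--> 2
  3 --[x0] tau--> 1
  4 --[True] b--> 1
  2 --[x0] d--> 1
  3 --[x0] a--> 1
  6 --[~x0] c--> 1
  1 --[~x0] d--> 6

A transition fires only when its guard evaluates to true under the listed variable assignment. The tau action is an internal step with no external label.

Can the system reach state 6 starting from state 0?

Guard filter leaves 13 enabled edge(s).
L0 = {0}
L1 = {5}  total {0,5}
L2 = {1,3,4}  total {0,1,3,4,5}
L3 = {2,6}  total {0,1,2,3,4,5,6}
R = {0,1,2,3,4,5,6}
Path to 6: tau·d·a

Answer: REACHABLE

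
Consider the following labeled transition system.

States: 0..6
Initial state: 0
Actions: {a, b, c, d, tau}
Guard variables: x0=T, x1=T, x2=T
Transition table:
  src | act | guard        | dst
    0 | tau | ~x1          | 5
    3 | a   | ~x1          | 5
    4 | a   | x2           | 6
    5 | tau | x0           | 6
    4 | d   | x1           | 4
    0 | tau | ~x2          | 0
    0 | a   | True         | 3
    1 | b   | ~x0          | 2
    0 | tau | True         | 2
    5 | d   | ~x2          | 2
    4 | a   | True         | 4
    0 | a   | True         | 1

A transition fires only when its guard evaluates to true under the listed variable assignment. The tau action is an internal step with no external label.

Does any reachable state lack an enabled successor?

Answer: DEADLOCK at state 1

Working:
Reach set: {0,1,2,3}
  0: a→1  a→3  tau→2  [deg 3]
  1: ∅  [STUCK]
  2: ∅  [STUCK]
  3: ∅  [STUCK]
Path to 1: a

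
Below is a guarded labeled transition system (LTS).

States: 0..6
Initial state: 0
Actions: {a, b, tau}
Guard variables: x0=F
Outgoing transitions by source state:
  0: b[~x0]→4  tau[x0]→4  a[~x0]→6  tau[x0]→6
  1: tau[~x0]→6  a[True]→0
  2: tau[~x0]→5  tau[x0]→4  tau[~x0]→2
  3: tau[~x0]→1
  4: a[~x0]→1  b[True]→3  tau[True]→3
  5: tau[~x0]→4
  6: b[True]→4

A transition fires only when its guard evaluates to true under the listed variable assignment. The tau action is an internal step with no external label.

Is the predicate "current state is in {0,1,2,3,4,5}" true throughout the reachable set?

Safe = {0,1,2,3,4,5}
R = {0,1,3,4,6}
  0: ok
  1: ok
  3: ok
  4: ok
  6: ✗ unsafe
counterexample path to 6: a

Answer: INVARIANT VIOLATED at state 6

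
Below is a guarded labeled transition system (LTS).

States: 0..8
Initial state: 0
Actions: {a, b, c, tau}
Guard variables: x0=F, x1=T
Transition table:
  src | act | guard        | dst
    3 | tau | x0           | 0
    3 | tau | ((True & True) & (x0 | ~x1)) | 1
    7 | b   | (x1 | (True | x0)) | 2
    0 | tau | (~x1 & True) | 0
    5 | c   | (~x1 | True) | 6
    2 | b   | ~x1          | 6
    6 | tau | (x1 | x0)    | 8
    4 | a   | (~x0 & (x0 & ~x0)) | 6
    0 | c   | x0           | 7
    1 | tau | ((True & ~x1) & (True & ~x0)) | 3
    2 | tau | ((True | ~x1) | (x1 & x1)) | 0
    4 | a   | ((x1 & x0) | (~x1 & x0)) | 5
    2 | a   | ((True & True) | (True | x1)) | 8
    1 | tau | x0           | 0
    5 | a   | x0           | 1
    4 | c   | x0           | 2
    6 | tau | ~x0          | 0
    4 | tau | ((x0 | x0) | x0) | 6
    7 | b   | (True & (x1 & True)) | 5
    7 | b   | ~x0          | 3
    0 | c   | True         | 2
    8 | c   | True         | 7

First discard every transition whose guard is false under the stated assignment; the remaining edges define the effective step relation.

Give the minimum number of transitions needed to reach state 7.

Answer: 3

Analysis:
BFS to 7:
  depth 0: {0}
  depth 1: {2}
  depth 2: {8}
  depth 3: {7}
depth(7)=3, e.g. c·a·c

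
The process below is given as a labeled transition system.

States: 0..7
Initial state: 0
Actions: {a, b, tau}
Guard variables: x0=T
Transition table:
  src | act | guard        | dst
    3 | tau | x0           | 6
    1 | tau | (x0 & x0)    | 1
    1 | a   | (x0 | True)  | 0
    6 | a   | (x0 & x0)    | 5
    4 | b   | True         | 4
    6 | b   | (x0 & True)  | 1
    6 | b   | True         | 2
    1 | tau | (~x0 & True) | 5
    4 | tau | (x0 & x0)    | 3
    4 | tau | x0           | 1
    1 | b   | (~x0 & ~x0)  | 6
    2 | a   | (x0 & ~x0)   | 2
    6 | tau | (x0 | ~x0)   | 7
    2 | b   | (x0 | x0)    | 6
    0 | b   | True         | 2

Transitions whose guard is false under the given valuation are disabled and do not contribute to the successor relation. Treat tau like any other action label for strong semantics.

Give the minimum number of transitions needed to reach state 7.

Answer: 3

Analysis:
Breadth-first toward 7:
  Layer 0: {0}
  Layer 1: {2}
  Layer 2: {6}
  Layer 3: {1,5,7}
first hit 7 at d=3 via b·b·tau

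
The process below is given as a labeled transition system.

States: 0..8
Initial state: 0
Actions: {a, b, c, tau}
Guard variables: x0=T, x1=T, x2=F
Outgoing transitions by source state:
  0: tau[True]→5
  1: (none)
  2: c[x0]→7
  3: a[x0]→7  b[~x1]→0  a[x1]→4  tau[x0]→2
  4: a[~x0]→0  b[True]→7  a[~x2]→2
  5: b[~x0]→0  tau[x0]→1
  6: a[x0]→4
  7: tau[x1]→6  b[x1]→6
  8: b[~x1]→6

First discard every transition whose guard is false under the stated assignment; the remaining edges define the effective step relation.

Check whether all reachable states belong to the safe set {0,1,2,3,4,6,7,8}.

Answer: INVARIANT VIOLATED at state 5

Working:
Inv-set: {0,1,2,3,4,6,7,8}
Reach set: {0,1,5}
  0: ✓
  1: ✓
  5: outside
witness against invariant: tau → 5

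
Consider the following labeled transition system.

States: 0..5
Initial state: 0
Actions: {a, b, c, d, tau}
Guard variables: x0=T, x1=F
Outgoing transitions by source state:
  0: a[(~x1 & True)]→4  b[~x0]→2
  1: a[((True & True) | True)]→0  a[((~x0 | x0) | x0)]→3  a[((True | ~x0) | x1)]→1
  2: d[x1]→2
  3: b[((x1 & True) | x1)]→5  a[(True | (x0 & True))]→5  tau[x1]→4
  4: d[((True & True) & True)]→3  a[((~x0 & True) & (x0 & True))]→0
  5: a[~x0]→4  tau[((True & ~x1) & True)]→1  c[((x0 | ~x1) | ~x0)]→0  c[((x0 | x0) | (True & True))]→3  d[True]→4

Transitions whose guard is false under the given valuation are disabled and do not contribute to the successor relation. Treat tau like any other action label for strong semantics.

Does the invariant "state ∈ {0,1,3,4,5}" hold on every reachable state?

Allowed set {0,1,3,4,5}
Reachable = {0,1,3,4,5}
  0: ok
  1: ok
  3: ok
  4: ok
  5: ok

Answer: INVARIANT HOLDS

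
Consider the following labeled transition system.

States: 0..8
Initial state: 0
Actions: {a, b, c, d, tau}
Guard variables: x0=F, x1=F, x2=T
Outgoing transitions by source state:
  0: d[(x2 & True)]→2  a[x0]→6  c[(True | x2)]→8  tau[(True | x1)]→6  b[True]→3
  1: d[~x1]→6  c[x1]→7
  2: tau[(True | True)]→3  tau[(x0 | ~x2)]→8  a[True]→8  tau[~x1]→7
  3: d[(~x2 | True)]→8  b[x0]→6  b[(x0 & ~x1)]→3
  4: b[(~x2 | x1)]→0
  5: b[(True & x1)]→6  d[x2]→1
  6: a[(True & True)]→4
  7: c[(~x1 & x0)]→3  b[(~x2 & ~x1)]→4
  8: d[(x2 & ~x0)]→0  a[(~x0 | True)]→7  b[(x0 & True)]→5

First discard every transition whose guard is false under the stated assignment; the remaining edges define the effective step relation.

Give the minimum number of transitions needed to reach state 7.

Layered search for 7:
  Layer 0: {0}
  Layer 1: {2,3,6,8}
  Layer 2: {4,7}
first hit 7 at d=2 via c·a

Answer: 2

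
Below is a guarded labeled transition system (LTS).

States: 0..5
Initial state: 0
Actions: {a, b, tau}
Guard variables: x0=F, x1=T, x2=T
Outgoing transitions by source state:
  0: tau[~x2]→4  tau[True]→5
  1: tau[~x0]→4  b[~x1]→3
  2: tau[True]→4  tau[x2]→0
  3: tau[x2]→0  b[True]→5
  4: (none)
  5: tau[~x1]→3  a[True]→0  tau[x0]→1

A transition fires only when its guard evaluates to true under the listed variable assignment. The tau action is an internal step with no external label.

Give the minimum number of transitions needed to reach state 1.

Answer: UNREACHABLE

Trace:
BFS to 1:
  L0 = {0}
  L1 = {5}
1 never appears.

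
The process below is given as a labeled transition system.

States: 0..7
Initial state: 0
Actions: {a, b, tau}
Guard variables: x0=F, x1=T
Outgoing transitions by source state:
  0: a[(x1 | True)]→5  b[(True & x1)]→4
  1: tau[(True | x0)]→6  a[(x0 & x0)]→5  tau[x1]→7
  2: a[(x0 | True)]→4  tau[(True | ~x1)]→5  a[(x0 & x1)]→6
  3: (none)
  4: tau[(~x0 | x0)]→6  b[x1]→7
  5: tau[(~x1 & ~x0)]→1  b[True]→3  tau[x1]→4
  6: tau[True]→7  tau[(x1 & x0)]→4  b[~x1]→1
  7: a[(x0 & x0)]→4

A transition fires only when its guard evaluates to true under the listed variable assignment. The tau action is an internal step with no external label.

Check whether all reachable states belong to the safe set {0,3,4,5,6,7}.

Answer: INVARIANT HOLDS

Analysis:
Inv-set: {0,3,4,5,6,7}
Reach set: {0,3,4,5,6,7}
  0: ok
  3: ok
  4: ok
  5: ok
  6: ok
  7: ok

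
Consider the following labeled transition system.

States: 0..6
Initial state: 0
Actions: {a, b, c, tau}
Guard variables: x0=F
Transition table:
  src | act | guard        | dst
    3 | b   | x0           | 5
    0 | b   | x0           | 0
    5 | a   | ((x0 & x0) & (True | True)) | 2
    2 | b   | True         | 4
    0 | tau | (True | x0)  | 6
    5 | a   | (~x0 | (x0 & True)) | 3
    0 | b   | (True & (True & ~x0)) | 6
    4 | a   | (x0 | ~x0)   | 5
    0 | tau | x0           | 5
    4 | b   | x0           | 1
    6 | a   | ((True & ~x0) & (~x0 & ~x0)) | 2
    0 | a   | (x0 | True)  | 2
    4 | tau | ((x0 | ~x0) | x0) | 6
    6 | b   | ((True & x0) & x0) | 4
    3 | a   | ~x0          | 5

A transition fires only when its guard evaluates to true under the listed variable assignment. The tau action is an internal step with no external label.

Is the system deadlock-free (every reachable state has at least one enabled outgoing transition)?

Reach set: {0,2,3,4,5,6}
  0: a→2  b→6  tau→6  [3 out]
  2: b→4  [1 out]
  3: a→5  [1 out]
  4: a→5  tau→6  [2 out]
  5: a→3  [1 out]
  6: a→2  [1 out]

Answer: DEADLOCK-FREE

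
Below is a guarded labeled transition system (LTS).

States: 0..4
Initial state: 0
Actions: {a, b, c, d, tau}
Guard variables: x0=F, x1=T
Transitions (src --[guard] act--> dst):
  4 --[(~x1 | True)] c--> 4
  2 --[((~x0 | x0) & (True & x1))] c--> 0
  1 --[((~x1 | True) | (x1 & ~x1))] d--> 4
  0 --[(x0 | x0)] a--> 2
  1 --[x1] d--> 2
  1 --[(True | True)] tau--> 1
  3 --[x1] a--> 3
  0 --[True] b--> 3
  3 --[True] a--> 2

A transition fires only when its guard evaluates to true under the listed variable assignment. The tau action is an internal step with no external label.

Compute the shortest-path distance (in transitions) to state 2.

Answer: 2

Working:
BFS to 2:
  L0 = {0}
  L1 = {3}
  L2 = {2}
first hit 2 at d=2 via b·a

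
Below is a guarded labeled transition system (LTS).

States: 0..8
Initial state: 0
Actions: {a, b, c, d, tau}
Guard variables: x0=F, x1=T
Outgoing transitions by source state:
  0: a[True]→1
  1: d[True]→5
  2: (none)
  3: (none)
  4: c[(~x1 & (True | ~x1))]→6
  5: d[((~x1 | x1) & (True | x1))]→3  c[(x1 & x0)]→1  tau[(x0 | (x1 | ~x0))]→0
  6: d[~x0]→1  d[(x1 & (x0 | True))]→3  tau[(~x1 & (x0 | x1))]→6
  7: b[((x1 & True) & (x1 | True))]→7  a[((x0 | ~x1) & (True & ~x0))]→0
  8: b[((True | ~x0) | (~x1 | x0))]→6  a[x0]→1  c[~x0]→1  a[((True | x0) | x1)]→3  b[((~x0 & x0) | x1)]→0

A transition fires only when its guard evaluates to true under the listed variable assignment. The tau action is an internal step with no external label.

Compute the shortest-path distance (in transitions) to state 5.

Answer: 2

Working:
Breadth-first toward 5:
  L0 = {0}
  L1 = {1}
  L2 = {5}
5 enters at depth 2; path a·d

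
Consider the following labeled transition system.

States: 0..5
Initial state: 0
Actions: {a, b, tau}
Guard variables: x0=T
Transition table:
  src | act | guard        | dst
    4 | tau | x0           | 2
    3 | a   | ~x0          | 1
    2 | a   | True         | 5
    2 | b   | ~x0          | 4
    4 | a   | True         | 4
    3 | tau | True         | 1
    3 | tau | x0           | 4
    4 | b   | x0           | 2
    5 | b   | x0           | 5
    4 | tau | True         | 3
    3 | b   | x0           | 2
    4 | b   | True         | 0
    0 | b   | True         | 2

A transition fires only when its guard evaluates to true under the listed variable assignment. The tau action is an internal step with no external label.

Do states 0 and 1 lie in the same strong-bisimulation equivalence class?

Refine partition for ~:
  P[0] = {{0,1,2,3,4,5}}
  P[1] = {{0,5},{1},{2},{3},{4}}
  P[2] = {{0},{1},{2},{3},{4},{5}}
stable after 3 split(s): 6 block(s)
class of 0: {0}; class of 1: {1}

Answer: NOT BISIMILAR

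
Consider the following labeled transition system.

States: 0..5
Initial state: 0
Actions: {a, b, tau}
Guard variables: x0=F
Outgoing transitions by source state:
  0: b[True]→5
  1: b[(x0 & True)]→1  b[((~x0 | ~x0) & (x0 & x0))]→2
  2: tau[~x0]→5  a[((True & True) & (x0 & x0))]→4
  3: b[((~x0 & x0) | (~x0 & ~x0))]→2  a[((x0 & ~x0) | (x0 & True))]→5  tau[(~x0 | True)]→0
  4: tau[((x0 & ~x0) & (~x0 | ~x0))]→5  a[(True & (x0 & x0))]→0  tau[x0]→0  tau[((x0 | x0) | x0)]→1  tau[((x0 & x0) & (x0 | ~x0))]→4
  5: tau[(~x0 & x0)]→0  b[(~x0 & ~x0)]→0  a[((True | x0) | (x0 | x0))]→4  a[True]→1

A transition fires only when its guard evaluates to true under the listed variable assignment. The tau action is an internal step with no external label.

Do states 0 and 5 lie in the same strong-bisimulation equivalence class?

Refine partition for ~:
  round 0: {{0,1,2,3,4,5}}
  round 1: {{0},{1,4},{2},{3},{5}}
stable after 2 split(s): 5 block(s)
[0]={0}  [5]={5}

Answer: NOT BISIMILAR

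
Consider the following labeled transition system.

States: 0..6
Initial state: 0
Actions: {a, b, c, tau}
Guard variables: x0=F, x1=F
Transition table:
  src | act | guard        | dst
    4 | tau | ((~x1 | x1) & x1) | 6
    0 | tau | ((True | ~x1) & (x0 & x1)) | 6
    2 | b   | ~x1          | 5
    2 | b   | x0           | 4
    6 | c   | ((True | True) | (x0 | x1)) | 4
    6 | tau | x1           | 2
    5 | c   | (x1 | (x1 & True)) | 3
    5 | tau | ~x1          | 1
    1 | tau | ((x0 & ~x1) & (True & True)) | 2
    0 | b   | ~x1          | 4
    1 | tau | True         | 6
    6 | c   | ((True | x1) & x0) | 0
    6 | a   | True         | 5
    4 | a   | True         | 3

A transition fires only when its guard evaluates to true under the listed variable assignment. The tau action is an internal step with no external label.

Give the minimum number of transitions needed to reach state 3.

Layered search for 3:
  L0 = {0}
  L1 = {4}
  L2 = {3}
depth(3)=2, e.g. b·a

Answer: 2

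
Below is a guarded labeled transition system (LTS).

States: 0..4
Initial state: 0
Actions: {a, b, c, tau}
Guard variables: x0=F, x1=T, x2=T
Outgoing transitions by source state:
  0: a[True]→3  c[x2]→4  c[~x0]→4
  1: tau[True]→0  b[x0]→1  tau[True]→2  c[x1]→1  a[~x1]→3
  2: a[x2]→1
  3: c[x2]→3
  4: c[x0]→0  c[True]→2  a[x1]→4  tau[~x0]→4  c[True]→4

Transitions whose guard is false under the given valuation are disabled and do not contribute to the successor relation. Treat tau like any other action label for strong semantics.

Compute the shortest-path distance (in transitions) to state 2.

Breadth-first toward 2:
  depth 0: {0}
  depth 1: {3,4}
  depth 2: {2}
2 enters at depth 2; path c·c

Answer: 2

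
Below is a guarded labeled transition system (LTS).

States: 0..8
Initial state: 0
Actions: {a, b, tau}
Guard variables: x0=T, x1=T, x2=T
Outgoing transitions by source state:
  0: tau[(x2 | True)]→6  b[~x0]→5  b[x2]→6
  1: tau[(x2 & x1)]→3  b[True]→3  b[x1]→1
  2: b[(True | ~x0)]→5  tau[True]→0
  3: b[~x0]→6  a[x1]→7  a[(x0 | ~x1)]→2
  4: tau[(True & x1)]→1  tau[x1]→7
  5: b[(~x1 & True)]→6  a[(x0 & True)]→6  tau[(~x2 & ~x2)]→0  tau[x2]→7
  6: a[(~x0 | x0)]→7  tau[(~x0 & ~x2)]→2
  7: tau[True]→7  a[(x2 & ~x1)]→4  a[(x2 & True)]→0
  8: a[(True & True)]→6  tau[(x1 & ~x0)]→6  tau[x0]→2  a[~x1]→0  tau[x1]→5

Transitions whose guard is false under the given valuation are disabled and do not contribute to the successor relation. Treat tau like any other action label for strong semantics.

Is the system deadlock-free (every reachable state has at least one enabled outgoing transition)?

Reach set: {0,6,7}
  0: b→6  tau→6  [deg 2]
  6: a→7  [deg 1]
  7: a→0  tau→7  [deg 2]

Answer: DEADLOCK-FREE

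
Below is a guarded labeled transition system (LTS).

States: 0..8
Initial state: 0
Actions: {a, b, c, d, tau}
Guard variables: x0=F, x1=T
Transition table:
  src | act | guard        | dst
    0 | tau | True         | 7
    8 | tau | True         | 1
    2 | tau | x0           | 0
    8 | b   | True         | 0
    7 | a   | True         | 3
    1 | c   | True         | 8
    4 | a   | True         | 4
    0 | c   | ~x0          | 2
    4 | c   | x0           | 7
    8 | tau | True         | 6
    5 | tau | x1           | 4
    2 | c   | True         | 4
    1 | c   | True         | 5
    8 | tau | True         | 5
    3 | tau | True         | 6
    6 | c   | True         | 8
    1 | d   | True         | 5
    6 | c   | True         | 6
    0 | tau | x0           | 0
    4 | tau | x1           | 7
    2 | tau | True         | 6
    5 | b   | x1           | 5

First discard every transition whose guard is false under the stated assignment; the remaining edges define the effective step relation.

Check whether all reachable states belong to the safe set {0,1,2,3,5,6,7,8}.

Answer: INVARIANT VIOLATED at state 4

Trace:
Inv-set: {0,1,2,3,5,6,7,8}
R = {0,1,2,3,4,5,6,7,8}
  0: ok
  1: ok
  2: ok
  3: ok
  4: outside
  5: ok
  6: ok
  7: ok
  8: ok
counterexample path to 4: c·c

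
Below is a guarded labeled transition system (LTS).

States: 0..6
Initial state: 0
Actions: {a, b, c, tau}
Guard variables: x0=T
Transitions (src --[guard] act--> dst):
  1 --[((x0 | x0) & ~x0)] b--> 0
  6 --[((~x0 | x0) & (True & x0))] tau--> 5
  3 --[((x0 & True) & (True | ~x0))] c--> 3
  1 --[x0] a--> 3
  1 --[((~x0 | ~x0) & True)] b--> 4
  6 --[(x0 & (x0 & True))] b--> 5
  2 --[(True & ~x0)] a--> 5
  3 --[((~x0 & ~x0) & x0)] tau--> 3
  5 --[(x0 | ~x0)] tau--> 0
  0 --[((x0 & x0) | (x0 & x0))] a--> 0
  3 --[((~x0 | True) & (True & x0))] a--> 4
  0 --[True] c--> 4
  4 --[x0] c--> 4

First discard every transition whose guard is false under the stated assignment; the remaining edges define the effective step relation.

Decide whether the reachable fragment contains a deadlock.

Answer: DEADLOCK-FREE

Working:
Reachable = {0,4}
  0: a→0  c→4  [deg 2]
  4: c→4  [deg 1]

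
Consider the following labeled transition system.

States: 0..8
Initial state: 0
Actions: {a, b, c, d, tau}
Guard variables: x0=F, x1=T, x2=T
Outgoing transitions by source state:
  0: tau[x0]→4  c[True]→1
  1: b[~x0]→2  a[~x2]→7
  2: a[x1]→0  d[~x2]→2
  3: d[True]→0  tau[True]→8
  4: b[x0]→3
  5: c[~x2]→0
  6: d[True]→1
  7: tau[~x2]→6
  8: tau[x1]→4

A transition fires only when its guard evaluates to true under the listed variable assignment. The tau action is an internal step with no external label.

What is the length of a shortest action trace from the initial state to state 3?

Layered search for 3:
  L0 = {0}
  L1 = {1}
  L2 = {2}
3 never appears.

Answer: UNREACHABLE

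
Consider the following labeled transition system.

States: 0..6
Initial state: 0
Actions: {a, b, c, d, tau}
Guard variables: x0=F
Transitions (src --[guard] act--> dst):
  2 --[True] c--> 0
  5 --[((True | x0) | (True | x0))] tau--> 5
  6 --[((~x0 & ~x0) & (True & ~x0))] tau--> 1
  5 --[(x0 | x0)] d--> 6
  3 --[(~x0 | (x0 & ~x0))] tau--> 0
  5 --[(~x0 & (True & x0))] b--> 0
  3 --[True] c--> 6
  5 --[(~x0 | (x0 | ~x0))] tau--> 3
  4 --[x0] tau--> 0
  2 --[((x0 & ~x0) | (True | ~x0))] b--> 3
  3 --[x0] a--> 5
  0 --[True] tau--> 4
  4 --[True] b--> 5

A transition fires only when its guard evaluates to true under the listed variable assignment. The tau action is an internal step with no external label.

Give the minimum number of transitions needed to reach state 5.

Answer: 2

Working:
BFS to 5:
  Layer 0: {0}
  Layer 1: {4}
  Layer 2: {5}
depth(5)=2, e.g. tau·b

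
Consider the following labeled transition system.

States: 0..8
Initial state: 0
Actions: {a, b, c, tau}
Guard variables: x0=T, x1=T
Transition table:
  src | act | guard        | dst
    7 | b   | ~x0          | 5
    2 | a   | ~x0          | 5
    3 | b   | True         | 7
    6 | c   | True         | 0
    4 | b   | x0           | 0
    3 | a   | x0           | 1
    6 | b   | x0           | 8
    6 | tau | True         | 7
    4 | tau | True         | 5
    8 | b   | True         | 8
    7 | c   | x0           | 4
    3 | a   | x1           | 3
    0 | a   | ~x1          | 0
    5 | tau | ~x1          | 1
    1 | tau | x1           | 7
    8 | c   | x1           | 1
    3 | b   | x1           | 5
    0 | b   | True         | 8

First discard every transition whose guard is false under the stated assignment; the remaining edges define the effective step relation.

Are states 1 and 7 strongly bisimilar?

Refine partition for ~:
  π0 = {{0,1,2,3,4,5,6,7,8}}
  π1 = {{0},{1},{2,5},{3},{4},{6},{7},{8}}
stable after 2 split(s): 8 block(s)
[1]={1}  [7]={7}

Answer: NOT BISIMILAR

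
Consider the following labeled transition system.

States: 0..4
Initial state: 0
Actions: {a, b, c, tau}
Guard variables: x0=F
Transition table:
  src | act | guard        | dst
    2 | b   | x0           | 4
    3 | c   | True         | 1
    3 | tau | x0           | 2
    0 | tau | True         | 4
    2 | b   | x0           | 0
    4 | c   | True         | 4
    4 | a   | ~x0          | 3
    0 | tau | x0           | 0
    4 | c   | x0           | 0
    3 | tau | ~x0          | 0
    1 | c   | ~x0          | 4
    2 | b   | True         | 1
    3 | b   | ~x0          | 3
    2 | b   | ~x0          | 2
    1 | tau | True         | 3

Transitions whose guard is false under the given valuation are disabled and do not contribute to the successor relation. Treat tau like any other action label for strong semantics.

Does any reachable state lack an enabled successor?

R = {0,1,3,4}
  0: tau→4  [1 exit(s)]
  1: c→4  tau→3  [2 exit(s)]
  3: b→3  c→1  tau→0  [3 exit(s)]
  4: a→3  c→4  [2 exit(s)]

Answer: DEADLOCK-FREE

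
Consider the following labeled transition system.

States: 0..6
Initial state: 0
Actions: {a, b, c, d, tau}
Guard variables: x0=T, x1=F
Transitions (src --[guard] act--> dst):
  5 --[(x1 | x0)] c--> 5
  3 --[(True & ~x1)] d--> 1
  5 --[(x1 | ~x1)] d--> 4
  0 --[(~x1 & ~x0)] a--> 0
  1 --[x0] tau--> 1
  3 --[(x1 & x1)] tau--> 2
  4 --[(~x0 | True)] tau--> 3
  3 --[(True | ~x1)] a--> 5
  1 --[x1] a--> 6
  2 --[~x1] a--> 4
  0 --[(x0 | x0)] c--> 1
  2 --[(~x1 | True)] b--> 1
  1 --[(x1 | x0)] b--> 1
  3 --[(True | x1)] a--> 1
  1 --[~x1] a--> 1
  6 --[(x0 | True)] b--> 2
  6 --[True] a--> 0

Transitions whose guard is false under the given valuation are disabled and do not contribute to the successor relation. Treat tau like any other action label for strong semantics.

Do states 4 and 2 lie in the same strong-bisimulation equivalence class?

Refine partition for ~:
  P[0] = {{0,1,2,3,4,5,6}}
  P[1] = {{0},{1},{2,6},{3},{4},{5}}
  P[2] = {{0},{1},{2},{3},{4},{5},{6}}
stable after 3 split(s): 7 block(s)
class of 4: {4}; class of 2: {2}

Answer: NOT BISIMILAR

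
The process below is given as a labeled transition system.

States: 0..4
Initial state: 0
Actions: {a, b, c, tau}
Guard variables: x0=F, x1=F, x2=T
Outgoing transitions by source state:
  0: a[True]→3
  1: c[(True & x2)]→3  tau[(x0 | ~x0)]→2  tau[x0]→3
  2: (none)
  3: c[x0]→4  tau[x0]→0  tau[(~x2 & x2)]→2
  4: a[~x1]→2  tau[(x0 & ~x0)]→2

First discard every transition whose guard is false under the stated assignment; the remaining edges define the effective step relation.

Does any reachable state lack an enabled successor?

Answer: DEADLOCK at state 3

Trace:
Reachable = {0,3}
  0: a→3  [deg 1]
  3: ∅  [no exit]
trace reaching 3: a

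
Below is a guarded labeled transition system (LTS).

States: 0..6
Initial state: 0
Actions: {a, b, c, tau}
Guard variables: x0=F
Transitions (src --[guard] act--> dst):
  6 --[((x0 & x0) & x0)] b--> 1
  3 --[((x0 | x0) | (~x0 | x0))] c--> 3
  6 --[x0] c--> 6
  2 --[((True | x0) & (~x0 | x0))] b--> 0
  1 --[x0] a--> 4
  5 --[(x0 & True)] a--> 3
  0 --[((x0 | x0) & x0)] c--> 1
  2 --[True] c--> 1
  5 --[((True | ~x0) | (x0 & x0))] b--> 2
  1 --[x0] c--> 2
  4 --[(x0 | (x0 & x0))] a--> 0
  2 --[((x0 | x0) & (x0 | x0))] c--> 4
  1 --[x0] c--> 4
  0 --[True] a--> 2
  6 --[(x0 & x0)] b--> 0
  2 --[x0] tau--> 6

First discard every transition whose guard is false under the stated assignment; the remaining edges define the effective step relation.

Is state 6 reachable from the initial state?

Answer: UNREACHABLE

Working:
Guard filter leaves 5 enabled edge(s).
depth 0: {0}
depth 1: {2}  now seen {0,2}
depth 2: {1}  now seen {0,1,2}
Reach set: {0,1,2}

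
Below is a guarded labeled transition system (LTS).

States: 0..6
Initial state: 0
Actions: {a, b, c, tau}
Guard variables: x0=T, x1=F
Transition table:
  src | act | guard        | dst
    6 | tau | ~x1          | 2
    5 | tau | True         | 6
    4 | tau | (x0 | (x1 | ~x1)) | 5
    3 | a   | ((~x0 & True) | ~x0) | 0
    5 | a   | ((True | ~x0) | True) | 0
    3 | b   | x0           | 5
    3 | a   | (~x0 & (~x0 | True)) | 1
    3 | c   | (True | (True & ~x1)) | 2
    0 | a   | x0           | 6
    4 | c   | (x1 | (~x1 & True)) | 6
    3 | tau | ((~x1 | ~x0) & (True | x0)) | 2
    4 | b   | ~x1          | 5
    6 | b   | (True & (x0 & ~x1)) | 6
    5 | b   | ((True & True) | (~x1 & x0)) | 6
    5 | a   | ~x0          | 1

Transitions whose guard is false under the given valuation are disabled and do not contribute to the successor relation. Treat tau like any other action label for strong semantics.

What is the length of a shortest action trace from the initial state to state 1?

Answer: UNREACHABLE

Working:
Layered search for 1:
  L0 = {0}
  L1 = {6}
  L2 = {2}
1 never appears.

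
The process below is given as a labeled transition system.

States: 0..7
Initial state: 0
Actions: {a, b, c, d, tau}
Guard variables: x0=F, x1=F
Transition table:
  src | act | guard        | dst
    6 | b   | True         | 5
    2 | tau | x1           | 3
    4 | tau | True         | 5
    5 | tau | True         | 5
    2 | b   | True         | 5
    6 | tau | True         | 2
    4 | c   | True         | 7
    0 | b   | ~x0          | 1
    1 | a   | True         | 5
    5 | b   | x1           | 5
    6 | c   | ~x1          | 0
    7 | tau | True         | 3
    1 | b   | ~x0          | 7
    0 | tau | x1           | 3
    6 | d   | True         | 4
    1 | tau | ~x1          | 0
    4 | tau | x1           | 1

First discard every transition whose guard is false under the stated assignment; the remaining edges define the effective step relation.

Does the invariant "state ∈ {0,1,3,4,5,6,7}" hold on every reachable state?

Answer: INVARIANT HOLDS

Trace:
Safe = {0,1,3,4,5,6,7}
Reach set: {0,1,3,5,7}
  0: safe
  1: safe
  3: safe
  5: safe
  7: safe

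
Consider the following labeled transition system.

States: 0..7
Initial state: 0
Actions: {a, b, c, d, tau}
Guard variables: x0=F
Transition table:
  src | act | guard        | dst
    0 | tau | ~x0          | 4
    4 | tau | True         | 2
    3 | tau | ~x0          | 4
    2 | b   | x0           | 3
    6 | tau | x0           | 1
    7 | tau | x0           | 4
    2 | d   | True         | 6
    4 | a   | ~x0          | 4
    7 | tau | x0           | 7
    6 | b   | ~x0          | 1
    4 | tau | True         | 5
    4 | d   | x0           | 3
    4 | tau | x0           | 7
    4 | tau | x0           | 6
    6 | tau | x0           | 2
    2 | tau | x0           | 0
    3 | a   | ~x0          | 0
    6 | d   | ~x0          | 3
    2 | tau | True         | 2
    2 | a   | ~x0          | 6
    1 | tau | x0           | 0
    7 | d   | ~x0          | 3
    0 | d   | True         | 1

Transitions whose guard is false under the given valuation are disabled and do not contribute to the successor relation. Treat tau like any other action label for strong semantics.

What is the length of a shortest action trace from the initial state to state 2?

Breadth-first toward 2:
  Layer 0: {0}
  Layer 1: {1,4}
  Layer 2: {2,5}
2 enters at depth 2; path tau·tau

Answer: 2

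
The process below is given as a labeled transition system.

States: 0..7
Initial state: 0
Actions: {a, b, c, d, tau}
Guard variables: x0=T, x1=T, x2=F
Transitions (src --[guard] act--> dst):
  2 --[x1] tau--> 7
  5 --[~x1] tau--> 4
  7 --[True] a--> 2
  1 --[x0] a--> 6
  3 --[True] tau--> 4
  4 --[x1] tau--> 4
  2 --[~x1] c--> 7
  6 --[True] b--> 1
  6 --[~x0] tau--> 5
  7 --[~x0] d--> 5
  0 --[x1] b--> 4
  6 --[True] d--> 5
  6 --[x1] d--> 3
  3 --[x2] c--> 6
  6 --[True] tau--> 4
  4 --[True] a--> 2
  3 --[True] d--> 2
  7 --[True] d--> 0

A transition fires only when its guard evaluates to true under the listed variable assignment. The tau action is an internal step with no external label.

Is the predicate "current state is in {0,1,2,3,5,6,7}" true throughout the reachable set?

Inv-set: {0,1,2,3,5,6,7}
R = {0,2,4,7}
  0: safe
  2: safe
  4: ✗ unsafe
  7: safe
witness against invariant: b → 4

Answer: INVARIANT VIOLATED at state 4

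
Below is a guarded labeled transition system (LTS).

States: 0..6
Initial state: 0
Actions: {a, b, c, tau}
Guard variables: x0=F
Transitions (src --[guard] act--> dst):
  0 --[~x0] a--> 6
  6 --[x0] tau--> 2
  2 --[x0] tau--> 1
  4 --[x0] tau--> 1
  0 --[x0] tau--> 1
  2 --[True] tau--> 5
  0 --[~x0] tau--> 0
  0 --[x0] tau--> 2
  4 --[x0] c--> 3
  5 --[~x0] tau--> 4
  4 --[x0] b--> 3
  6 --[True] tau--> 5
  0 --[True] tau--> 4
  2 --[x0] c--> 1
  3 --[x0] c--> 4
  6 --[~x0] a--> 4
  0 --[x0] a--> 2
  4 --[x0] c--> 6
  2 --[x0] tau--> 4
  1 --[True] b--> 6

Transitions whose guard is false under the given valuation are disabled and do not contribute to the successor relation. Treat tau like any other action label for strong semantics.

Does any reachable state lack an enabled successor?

Reachable = {0,4,5,6}
  0: a→6  tau→0  tau→4  [3 out]
  4: ∅  [no exit]
  5: tau→4  [1 out]
  6: a→4  tau→5  [2 out]
Path to 4: tau

Answer: DEADLOCK at state 4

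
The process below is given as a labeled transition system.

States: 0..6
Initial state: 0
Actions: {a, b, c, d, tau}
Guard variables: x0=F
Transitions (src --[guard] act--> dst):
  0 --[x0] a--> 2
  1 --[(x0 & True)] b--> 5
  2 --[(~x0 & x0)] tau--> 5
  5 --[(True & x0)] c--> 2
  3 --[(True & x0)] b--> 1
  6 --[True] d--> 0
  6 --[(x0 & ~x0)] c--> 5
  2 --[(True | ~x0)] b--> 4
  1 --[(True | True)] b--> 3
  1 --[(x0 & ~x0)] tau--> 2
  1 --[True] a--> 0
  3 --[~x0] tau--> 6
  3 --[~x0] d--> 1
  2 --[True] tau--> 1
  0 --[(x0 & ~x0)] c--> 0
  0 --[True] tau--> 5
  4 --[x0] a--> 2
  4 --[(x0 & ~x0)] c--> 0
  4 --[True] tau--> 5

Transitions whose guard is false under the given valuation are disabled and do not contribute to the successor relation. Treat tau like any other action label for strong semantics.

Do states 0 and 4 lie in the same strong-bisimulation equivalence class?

Bisimulation quotient by refinement:
  P[0] = {{0,1,2,3,4,5,6}}
  P[1] = {{0,4},{1},{2},{3},{5},{6}}
stable after 2 split(s): 6 block(s)
0∈{0,4}, 4∈{0,4}

Answer: BISIMILAR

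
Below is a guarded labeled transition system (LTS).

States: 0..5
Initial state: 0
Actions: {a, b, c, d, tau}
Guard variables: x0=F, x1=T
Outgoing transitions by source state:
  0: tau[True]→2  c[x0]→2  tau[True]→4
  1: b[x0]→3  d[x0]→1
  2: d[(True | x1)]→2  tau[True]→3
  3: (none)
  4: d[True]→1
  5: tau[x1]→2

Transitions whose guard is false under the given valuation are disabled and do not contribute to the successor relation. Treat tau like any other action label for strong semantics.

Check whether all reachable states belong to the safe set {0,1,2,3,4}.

Answer: INVARIANT HOLDS

Analysis:
Allowed set {0,1,2,3,4}
R = {0,1,2,3,4}
  0: ✓
  1: ✓
  2: ✓
  3: ✓
  4: ✓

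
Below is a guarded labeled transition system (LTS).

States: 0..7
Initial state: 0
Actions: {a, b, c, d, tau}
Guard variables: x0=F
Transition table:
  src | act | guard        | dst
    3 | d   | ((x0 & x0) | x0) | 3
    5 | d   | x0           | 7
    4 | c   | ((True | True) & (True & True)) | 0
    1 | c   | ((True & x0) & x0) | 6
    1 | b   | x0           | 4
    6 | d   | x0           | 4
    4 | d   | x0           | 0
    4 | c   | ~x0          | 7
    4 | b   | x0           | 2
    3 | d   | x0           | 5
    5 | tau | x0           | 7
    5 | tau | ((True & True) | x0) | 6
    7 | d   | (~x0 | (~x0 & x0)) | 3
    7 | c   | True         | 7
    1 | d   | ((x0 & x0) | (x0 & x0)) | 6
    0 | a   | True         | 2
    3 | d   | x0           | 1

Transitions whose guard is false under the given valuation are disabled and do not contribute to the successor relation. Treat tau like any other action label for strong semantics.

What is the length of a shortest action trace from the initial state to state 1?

Answer: UNREACHABLE

Analysis:
Breadth-first toward 1:
  Layer 0: {0}
  Layer 1: {2}
1 never appears.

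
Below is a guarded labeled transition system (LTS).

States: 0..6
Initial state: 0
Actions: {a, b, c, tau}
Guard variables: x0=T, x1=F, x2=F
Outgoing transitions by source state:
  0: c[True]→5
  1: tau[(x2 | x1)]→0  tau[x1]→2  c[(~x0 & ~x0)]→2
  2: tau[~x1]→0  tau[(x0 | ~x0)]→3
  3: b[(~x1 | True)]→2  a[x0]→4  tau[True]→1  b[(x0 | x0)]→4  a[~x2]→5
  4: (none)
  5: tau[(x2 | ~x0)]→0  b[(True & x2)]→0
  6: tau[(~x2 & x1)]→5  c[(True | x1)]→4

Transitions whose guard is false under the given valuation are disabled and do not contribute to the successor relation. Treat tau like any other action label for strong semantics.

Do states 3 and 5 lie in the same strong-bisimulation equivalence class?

Bisimulation quotient by refinement:
  round 0: {{0,1,2,3,4,5,6}}
  round 1: {{0,6},{1,4,5},{2},{3}}
4 equivalence class(es) (converged in 2)
3∈{3}, 5∈{1,4,5}

Answer: NOT BISIMILAR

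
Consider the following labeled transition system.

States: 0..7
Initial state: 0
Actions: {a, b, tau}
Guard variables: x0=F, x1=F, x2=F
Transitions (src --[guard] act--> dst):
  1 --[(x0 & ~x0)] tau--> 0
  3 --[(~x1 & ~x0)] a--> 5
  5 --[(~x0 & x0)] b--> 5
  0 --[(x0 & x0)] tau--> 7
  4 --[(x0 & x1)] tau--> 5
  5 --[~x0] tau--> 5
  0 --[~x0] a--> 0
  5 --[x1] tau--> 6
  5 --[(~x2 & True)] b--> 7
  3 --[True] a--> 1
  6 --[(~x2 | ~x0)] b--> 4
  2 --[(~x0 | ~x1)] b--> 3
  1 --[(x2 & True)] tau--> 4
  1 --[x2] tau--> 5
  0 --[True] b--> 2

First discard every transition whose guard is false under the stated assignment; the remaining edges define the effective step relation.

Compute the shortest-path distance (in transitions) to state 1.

Answer: 3

Analysis:
Breadth-first toward 1:
  Layer 0: {0}
  Layer 1: {2}
  Layer 2: {3}
  Layer 3: {1,5}
1 enters at depth 3; path b·b·a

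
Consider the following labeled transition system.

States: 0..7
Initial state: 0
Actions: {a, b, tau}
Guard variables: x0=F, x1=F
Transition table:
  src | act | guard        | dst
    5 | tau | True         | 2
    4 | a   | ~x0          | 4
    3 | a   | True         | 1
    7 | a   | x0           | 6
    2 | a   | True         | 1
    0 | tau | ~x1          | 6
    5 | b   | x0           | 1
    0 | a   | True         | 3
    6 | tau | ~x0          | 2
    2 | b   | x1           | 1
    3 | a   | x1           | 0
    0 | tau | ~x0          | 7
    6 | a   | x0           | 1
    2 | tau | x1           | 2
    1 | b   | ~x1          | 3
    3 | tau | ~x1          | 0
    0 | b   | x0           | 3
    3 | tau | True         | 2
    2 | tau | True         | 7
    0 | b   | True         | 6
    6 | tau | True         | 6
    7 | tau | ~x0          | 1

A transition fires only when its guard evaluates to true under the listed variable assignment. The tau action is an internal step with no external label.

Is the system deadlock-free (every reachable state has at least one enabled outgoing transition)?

Answer: DEADLOCK-FREE

Working:
Reach set: {0,1,2,3,6,7}
  0: a→3  b→6  tau→6  tau→7  [deg 4]
  1: b→3  [deg 1]
  2: a→1  tau→7  [deg 2]
  3: a→1  tau→0  tau→2  [deg 3]
  6: tau→2  tau→6  [deg 2]
  7: tau→1  [deg 1]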